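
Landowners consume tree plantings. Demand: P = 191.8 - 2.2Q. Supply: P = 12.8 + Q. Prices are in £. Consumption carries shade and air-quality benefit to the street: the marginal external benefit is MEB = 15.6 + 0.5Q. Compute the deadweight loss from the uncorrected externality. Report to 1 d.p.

Market equilibrium (private): 12.8 + Q = 191.8 - 2.2Q → Q_m = 55.9375.
Social marginal benefit = demand + MEB = 207.4 - 1.7Q.
Set SMB = MC: 207.4 - 1.7Q = 12.8 + Q → Q* = 72.0741.
The welfare-loss triangle has base |Q_m − Q*| and height MEB(Q_m) (the vertical gap between SMB and MC is zero at Q* and MEB at Q_m).
DWL = ½ × 16.1366 × 43.5688 = 351.5261.

DWL = £351.5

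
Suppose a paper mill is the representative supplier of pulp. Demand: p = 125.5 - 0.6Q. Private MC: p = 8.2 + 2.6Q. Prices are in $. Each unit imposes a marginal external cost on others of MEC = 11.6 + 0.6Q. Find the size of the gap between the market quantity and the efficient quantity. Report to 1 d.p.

Market equilibrium (private): 8.2 + 2.6Q = 125.5 - 0.6Q → Q_m = 36.6563.
Social marginal cost = private MC + MEC = 19.8 + 3.2Q.
Set SMC = demand: 19.8 + 3.2Q = 125.5 - 0.6Q → Q* = 27.8158.
Gap = |36.6563 − 27.8158| = 8.8405.

8.8 units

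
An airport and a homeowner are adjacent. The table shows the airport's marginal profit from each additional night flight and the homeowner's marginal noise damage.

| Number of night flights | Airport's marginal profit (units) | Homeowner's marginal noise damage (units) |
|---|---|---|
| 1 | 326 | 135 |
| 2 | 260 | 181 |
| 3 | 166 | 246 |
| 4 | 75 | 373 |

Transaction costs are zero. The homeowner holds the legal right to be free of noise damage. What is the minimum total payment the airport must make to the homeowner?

316

Efficient level: marginal profit ≥ marginal noise damage through level 2, so k* = 2.
With the homeowner holding the right, the airport must at least compensate total damage at k*: 135 + 181 = 316.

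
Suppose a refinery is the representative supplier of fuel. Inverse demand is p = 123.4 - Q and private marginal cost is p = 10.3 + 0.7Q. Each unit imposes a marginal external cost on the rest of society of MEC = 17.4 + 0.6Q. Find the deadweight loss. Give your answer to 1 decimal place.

Market equilibrium (private): 10.3 + 0.7Q = 123.4 - Q → Q_m = 66.5294.
Social marginal cost = private MC + MEC = 27.7 + 1.3Q.
Set SMC = demand: 27.7 + 1.3Q = 123.4 - Q → Q* = 41.6087.
Height of the DWL triangle at Q_m is SMC(Q_m) − demand(Q_m) = MEC(Q_m) = 57.3176.
DWL = ½ × 24.9207 × 57.3176 = 714.1974.

DWL = 714.2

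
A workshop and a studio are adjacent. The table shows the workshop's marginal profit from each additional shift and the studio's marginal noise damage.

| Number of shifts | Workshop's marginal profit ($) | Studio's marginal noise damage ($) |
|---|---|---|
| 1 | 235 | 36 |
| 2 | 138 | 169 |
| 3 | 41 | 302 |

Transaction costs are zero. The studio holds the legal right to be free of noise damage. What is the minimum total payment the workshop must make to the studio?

$36

Efficient level: marginal profit ≥ marginal noise damage through level 1, so k* = 1.
With the studio holding the right, the workshop must at least compensate total damage at k*: 36 = 36.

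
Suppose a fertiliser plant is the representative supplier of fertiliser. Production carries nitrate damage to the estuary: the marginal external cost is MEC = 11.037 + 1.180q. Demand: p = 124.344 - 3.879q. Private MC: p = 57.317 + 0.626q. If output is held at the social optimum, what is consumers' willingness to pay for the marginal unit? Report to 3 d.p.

Social marginal cost = private MC + MEC = 68.354 + 1.806q.
Set SMC = demand: 68.354 + 1.806q = 124.344 - 3.879q → q* = 9.8487.
Consumer price on the demand curve at q*: 124.344 − 3.879×9.8487 = 86.1409.

P = 86.141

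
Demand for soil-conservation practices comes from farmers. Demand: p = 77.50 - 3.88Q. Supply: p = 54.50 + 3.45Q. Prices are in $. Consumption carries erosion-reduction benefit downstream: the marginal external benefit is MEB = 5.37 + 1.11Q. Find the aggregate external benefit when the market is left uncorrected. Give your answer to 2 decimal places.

$22.31

Market equilibrium (private): 54.50 + 3.45Q = 77.50 - 3.88Q → Q_m = 3.1378.
Total external benefit = ∫₀^{Q_m} (5.37 + 1.11Q) dQ = 5.37×3.1378 + ½×1.11×3.1378² = 22.3144.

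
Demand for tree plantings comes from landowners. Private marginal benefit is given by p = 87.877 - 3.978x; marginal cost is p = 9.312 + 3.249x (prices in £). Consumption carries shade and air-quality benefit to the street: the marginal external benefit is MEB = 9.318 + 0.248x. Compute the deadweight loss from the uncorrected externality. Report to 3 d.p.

DWL = £10.341

Market equilibrium (private): 9.312 + 3.249x = 87.877 - 3.978x → x_m = 10.8710.
Social marginal benefit = demand + MEB = 97.195 - 3.730x.
Set SMB = MC: 97.195 - 3.730x = 9.312 + 3.249x → x* = 12.5925.
Height of the DWL triangle at x_m is SMB(x_m) − MC(x_m) = MEB(x_m) = 12.0140.
DWL = ½ × 1.7215 × 12.0140 = 10.3411.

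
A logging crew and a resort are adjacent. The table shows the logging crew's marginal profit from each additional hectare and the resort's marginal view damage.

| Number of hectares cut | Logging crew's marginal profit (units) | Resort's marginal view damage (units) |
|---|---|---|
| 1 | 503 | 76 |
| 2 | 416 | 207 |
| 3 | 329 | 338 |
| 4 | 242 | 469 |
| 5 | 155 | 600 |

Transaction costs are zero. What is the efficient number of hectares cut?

Bargaining reaches the level where marginal profit last exceeds marginal view damage.
That holds through level 2 (416 ≥ 207) but not at 3 (329 < 338).

2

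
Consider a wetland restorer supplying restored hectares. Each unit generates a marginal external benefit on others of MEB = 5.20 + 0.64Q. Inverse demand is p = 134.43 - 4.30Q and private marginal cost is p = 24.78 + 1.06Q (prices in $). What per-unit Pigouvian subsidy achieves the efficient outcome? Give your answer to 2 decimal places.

Social marginal cost = private MC − MEB = 19.58 + 0.42Q.
Set SMC = demand: 19.58 + 0.42Q = 134.43 - 4.30Q → Q* = 24.3326.
The Pigouvian subsidy equals MEB at Q*: 5.20 + 0.64×24.3326 = 20.7729.

subsidy = $20.77 per unit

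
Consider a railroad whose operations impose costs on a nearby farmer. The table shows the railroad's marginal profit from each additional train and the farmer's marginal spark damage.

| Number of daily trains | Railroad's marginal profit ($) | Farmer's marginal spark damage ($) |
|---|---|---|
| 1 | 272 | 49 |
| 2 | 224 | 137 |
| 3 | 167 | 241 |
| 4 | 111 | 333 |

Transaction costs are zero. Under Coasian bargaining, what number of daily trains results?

2

Bargaining reaches the level where marginal profit last exceeds marginal spark damage.
That holds through level 2 (224 ≥ 137) but not at 3 (167 < 241).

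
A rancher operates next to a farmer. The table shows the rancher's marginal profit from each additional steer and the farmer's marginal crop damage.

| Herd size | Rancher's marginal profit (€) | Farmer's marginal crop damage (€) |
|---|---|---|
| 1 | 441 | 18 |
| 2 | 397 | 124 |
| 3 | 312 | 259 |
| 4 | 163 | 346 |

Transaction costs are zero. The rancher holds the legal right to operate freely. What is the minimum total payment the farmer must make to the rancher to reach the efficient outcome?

Left alone the rancher would choose level 4 (marginal profit stays positive).
Efficient level: k* = 3 (marginal profit ≥ marginal crop damage through 3).
The farmer must at least cover the rancher's forgone profit from cutting 4→3: 163 = 163.

€163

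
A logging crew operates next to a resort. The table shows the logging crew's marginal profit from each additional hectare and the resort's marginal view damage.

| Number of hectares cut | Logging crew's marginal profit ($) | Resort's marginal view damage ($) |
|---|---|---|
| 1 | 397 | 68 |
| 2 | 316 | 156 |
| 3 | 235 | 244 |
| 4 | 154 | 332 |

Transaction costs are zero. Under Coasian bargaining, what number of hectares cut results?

2

Bargaining reaches the level where marginal profit last exceeds marginal view damage.
That holds through level 2 (316 ≥ 156) but not at 3 (235 < 244).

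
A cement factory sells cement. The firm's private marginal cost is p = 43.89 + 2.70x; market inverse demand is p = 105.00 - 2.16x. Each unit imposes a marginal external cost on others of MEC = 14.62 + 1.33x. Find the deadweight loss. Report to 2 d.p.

Market equilibrium (private): 43.89 + 2.70x = 105.00 - 2.16x → x_m = 12.5741.
Social marginal cost = private MC + MEC = 58.51 + 4.03x.
Set SMC = demand: 58.51 + 4.03x = 105.00 - 2.16x → x* = 7.5105.
The loss is the area between SMC and demand from x* to x_m; with linear curves that's a triangle of height MEC(x_m).
DWL = ½ × 5.0636 × 31.3435 = 79.3555.

DWL = 79.36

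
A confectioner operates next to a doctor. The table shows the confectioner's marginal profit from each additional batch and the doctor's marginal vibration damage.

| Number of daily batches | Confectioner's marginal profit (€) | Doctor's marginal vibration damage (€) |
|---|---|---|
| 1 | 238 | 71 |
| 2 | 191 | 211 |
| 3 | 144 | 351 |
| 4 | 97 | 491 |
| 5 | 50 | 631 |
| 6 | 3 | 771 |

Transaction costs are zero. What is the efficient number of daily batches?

Bargaining reaches the level where marginal profit last exceeds marginal vibration damage.
That holds through level 1 (238 ≥ 71) but not at 2 (191 < 211).

1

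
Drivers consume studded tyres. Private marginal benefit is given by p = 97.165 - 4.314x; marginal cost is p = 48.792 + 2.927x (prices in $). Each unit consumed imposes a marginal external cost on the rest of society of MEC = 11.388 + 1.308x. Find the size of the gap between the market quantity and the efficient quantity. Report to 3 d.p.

Market equilibrium (private): 48.792 + 2.927x = 97.165 - 4.314x → x_m = 6.6804.
Social marginal benefit = demand − MEC = 85.777 - 5.622x.
Set SMB = MC: 85.777 - 5.622x = 48.792 + 2.927x → x* = 4.3262.
Gap = |6.6804 − 4.3262| = 2.3542.

2.354 units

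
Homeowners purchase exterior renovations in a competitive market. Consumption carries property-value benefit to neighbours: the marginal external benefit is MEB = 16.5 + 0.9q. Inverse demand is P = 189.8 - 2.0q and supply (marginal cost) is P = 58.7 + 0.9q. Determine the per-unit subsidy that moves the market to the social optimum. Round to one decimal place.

Social marginal benefit = demand + MEB = 206.3 - 1.1q.
Set SMB = MC: 206.3 - 1.1q = 58.7 + 0.9q → q* = 73.8000.
The Pigouvian subsidy equals MEB at q*: 16.5 + 0.9×73.8000 = 82.9200.

subsidy = 82.9 per unit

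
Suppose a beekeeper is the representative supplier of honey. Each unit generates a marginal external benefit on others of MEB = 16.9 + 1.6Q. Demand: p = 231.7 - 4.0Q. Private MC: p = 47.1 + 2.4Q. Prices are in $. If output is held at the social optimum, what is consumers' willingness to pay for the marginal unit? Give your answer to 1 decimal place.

P = $63.8

Social marginal cost = private MC − MEB = 30.2 + 0.8Q.
Set SMC = demand: 30.2 + 0.8Q = 231.7 - 4.0Q → Q* = 41.9792.
Consumer price on the demand curve at Q*: 231.7 − 4.0×41.9792 = 63.7832.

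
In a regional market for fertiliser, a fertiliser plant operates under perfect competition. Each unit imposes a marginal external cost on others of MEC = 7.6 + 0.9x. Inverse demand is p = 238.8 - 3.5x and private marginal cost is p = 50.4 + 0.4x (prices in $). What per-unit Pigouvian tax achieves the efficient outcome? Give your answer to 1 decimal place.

tax = $41.5 per unit

Social marginal cost = private MC + MEC = 58.0 + 1.3x.
Set SMC = demand: 58.0 + 1.3x = 238.8 - 3.5x → x* = 37.6667.
The Pigouvian tax equals MEC at x*: 7.6 + 0.9×37.6667 = 41.5000.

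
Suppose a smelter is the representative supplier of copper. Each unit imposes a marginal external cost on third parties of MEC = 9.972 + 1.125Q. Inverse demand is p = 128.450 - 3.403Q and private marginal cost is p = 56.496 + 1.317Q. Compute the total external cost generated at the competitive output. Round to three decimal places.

282.740

Market equilibrium (private): 56.496 + 1.317Q = 128.450 - 3.403Q → Q_m = 15.2445.
Total external cost = ∫₀^{Q_m} (9.972 + 1.125Q) dQ = 9.972×15.2445 + ½×1.125×15.2445² = 282.7402.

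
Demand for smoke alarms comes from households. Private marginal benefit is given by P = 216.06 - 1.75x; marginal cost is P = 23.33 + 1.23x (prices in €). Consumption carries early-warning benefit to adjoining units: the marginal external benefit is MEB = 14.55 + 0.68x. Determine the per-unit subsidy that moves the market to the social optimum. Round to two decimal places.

subsidy = €75.83 per unit

Social marginal benefit = demand + MEB = 230.61 - 1.07x.
Set SMB = MC: 230.61 - 1.07x = 23.33 + 1.23x → x* = 90.1217.
The Pigouvian subsidy equals MEB at x*: 14.55 + 0.68×90.1217 = 75.8328.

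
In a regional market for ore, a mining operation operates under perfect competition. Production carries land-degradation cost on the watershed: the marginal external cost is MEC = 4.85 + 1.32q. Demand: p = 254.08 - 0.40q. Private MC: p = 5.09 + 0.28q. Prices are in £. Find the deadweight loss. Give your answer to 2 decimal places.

Market equilibrium (private): 5.09 + 0.28q = 254.08 - 0.40q → q_m = 366.1618.
Social marginal cost = private MC + MEC = 9.94 + 1.60q.
Set SMC = demand: 9.94 + 1.60q = 254.08 - 0.40q → q* = 122.0700.
Height of the DWL triangle at q_m is SMC(q_m) − demand(q_m) = MEC(q_m) = 488.1835.
DWL = ½ × 244.0918 × 488.1835 = 59580.7946.

DWL = £59580.79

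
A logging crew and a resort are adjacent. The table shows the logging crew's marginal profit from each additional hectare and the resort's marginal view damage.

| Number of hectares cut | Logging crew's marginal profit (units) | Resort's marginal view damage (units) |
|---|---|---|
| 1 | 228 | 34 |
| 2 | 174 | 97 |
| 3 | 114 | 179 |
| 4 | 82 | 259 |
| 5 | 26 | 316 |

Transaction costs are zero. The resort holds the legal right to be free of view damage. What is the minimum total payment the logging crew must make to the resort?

131

Efficient level: marginal profit ≥ marginal view damage through level 2, so k* = 2.
With the resort holding the right, the logging crew must at least compensate total damage at k*: 34 + 97 = 131.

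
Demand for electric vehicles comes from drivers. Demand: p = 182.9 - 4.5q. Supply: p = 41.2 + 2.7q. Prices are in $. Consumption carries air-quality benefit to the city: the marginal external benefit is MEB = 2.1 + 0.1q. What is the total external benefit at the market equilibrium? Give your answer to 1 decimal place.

Market equilibrium (private): 41.2 + 2.7q = 182.9 - 4.5q → q_m = 19.6806.
Total external benefit = ∫₀^{q_m} (2.1 + 0.1q) dq = 2.1×19.6806 + ½×0.1×19.6806² = 60.6956.

$60.7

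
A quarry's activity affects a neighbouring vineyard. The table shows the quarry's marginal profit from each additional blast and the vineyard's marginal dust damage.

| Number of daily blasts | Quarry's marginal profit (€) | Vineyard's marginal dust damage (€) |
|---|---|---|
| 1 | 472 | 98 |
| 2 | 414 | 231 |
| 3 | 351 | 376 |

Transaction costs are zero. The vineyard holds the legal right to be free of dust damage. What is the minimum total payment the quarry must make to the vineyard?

€329

Efficient level: marginal profit ≥ marginal dust damage through level 2, so k* = 2.
With the vineyard holding the right, the quarry must at least compensate total damage at k*: 98 + 231 = 329.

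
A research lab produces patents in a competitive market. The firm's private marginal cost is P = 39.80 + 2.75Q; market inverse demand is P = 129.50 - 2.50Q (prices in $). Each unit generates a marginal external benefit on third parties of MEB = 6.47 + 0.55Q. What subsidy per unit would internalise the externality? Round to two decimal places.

Social marginal cost = private MC − MEB = 33.33 + 2.20Q.
Set SMC = demand: 33.33 + 2.20Q = 129.50 - 2.50Q → Q* = 20.4617.
The Pigouvian subsidy equals MEB at Q*: 6.47 + 0.55×20.4617 = 17.7239.

subsidy = $17.72 per unit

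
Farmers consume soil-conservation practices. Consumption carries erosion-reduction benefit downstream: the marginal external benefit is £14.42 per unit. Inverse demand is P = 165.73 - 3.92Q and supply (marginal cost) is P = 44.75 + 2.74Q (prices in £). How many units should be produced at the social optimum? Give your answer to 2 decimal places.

Social marginal benefit = demand + MEB = 180.15 - 3.92Q.
Set SMB = MC: 180.15 - 3.92Q = 44.75 + 2.74Q → Q* = 20.3303.

Q* = 20.33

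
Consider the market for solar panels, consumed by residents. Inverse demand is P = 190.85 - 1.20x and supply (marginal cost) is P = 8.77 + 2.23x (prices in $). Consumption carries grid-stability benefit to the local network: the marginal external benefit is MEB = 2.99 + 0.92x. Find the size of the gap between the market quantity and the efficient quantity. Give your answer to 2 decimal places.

Market equilibrium (private): 8.77 + 2.23x = 190.85 - 1.20x → x_m = 53.0845.
Social marginal benefit = demand + MEB = 193.84 - 0.28x.
Set SMB = MC: 193.84 - 0.28x = 8.77 + 2.23x → x* = 73.7331.
Gap = |53.0845 − 73.7331| = 20.6486.

20.65 units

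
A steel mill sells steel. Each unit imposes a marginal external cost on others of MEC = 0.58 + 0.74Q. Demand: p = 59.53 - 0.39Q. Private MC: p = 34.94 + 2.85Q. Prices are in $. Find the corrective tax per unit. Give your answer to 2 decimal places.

tax = $5.04 per unit

Social marginal cost = private MC + MEC = 35.52 + 3.59Q.
Set SMC = demand: 35.52 + 3.59Q = 59.53 - 0.39Q → Q* = 6.0327.
The Pigouvian tax equals MEC at Q*: 0.58 + 0.74×6.0327 = 5.0442.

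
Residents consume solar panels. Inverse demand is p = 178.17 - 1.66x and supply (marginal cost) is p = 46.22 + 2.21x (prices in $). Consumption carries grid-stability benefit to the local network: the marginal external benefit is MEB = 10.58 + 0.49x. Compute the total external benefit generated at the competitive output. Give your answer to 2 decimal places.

Market equilibrium (private): 46.22 + 2.21x = 178.17 - 1.66x → x_m = 34.0956.
Total external benefit = ∫₀^{x_m} (10.58 + 0.49x) dx = 10.58×34.0956 + ½×0.49×34.0956² = 645.5464.

$645.55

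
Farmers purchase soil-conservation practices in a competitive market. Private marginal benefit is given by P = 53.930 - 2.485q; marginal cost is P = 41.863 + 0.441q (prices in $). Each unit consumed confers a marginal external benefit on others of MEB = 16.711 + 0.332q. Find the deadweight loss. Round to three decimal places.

Market equilibrium (private): 41.863 + 0.441q = 53.930 - 2.485q → q_m = 4.1241.
Social marginal benefit = demand + MEB = 70.641 - 2.153q.
Set SMB = MC: 70.641 - 2.153q = 41.863 + 0.441q → q* = 11.0941.
Height of the DWL triangle at q_m is SMB(q_m) − MC(q_m) = MEB(q_m) = 18.0802.
DWL = ½ × 6.9700 × 18.0802 = 63.0095.

DWL = $63.009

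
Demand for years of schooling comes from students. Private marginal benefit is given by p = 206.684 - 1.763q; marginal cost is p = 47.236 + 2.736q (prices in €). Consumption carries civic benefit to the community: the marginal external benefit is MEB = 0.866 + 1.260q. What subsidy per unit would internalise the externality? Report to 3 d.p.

Social marginal benefit = demand + MEB = 207.550 - 0.503q.
Set SMB = MC: 207.550 - 0.503q = 47.236 + 2.736q → q* = 49.4949.
The Pigouvian subsidy equals MEB at q*: 0.866 + 1.260×49.4949 = 63.2296.

subsidy = €63.230 per unit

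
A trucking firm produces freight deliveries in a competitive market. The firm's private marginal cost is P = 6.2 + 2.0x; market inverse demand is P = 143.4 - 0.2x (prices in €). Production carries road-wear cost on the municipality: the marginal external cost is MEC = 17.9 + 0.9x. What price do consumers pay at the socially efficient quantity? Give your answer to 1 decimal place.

P = €135.7

Social marginal cost = private MC + MEC = 24.1 + 2.9x.
Set SMC = demand: 24.1 + 2.9x = 143.4 - 0.2x → x* = 38.4839.
Consumer price on the demand curve at x*: 143.4 − 0.2×38.4839 = 135.7032.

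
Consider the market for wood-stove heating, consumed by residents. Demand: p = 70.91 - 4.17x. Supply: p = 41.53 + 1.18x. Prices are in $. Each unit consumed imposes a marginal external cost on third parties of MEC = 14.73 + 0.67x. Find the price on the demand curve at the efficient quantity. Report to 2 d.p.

P = $60.76

Social marginal benefit = demand − MEC = 56.18 - 4.84x.
Set SMB = MC: 56.18 - 4.84x = 41.53 + 1.18x → x* = 2.4336.
Consumer price on the demand curve at x*: 70.91 − 4.17×2.4336 = 60.7619.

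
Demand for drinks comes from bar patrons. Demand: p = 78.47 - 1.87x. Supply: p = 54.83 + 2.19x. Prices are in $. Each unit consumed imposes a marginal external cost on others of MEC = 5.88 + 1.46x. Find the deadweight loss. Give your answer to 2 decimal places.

DWL = $18.73

Market equilibrium (private): 54.83 + 2.19x = 78.47 - 1.87x → x_m = 5.8227.
Social marginal benefit = demand − MEC = 72.59 - 3.33x.
Set SMB = MC: 72.59 - 3.33x = 54.83 + 2.19x → x* = 3.2174.
Height of the DWL triangle at x_m is MC(x_m) − SMB(x_m) = MEC(x_m) = 14.3811.
DWL = ½ × 2.6053 × 14.3811 = 18.7335.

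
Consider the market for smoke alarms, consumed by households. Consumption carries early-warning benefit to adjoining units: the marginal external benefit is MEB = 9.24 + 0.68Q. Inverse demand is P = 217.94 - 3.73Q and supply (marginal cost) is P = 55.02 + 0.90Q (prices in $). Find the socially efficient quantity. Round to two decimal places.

Q* = 43.58

Social marginal benefit = demand + MEB = 227.18 - 3.05Q.
Set SMB = MC: 227.18 - 3.05Q = 55.02 + 0.90Q → Q* = 43.5848.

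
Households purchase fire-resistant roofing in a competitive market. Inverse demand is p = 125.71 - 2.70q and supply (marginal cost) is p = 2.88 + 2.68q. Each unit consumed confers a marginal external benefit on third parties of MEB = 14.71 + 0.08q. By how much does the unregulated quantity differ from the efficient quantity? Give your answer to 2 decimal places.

3.12 units

Market equilibrium (private): 2.88 + 2.68q = 125.71 - 2.70q → q_m = 22.8309.
Social marginal benefit = demand + MEB = 140.42 - 2.62q.
Set SMB = MC: 140.42 - 2.62q = 2.88 + 2.68q → q* = 25.9509.
Gap = |22.8309 − 25.9509| = 3.1200.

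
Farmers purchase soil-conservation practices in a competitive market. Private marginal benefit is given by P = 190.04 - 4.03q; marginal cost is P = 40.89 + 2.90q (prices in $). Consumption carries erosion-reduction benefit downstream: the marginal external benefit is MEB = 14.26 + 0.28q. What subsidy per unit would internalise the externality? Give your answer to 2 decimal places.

subsidy = $21.14 per unit

Social marginal benefit = demand + MEB = 204.30 - 3.75q.
Set SMB = MC: 204.30 - 3.75q = 40.89 + 2.90q → q* = 24.5729.
The Pigouvian subsidy equals MEB at q*: 14.26 + 0.28×24.5729 = 21.1404.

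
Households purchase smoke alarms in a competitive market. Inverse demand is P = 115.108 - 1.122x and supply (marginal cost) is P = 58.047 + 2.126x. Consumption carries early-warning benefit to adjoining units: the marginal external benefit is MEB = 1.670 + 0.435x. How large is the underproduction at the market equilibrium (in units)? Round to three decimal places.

3.310 units

Market equilibrium (private): 58.047 + 2.126x = 115.108 - 1.122x → x_m = 17.5680.
Social marginal benefit = demand + MEB = 116.778 - 0.687x.
Set SMB = MC: 116.778 - 0.687x = 58.047 + 2.126x → x* = 20.8784.
Gap = |17.5680 − 20.8784| = 3.3104.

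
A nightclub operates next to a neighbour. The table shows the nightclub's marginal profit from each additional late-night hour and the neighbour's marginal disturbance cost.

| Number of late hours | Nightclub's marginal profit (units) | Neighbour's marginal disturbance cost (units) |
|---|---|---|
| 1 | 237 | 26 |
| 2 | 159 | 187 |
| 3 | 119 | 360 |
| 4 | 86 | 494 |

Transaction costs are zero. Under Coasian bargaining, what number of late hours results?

1

Bargaining reaches the level where marginal profit last exceeds marginal disturbance cost.
That holds through level 1 (237 ≥ 26) but not at 2 (159 < 187).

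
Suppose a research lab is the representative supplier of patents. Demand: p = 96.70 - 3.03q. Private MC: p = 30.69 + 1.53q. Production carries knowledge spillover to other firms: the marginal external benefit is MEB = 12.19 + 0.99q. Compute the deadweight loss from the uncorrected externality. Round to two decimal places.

Market equilibrium (private): 30.69 + 1.53q = 96.70 - 3.03q → q_m = 14.4759.
Social marginal cost = private MC − MEB = 18.50 + 0.54q.
Set SMC = demand: 18.50 + 0.54q = 96.70 - 3.03q → q* = 21.9048.
Height of the DWL triangle at q_m is demand(q_m) − SMC(q_m) = MEB(q_m) = 26.5211.
DWL = ½ × 7.4289 × 26.5211 = 98.5113.

DWL = 98.51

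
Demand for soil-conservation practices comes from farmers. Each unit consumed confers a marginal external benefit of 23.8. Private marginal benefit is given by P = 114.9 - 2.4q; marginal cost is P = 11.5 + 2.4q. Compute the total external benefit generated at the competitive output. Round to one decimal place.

512.7

Market equilibrium (private): 11.5 + 2.4q = 114.9 - 2.4q → q_m = 21.5417.
Total external benefit = MEB × q_m = 23.8 × 21.5417 = 512.6925.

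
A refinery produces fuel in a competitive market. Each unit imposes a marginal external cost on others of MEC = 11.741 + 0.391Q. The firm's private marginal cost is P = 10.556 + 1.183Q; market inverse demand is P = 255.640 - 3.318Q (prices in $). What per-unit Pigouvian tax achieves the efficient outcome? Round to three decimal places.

tax = $30.391 per unit

Social marginal cost = private MC + MEC = 22.297 + 1.574Q.
Set SMC = demand: 22.297 + 1.574Q = 255.640 - 3.318Q → Q* = 47.6989.
The Pigouvian tax equals MEC at Q*: 11.741 + 0.391×47.6989 = 30.3913.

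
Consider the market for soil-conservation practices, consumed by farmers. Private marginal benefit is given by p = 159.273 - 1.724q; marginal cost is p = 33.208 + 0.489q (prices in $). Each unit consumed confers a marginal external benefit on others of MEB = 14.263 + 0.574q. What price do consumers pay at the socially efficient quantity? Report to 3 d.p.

Social marginal benefit = demand + MEB = 173.536 - 1.150q.
Set SMB = MC: 173.536 - 1.150q = 33.208 + 0.489q → q* = 85.6181.
Consumer price on the demand curve at q*: 159.273 − 1.724×85.6181 = 11.6674.

P = $11.667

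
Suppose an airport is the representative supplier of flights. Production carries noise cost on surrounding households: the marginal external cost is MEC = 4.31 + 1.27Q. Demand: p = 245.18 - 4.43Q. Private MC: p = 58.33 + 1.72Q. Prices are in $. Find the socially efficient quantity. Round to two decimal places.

Q* = 24.60

Social marginal cost = private MC + MEC = 62.64 + 2.99Q.
Set SMC = demand: 62.64 + 2.99Q = 245.18 - 4.43Q → Q* = 24.6011.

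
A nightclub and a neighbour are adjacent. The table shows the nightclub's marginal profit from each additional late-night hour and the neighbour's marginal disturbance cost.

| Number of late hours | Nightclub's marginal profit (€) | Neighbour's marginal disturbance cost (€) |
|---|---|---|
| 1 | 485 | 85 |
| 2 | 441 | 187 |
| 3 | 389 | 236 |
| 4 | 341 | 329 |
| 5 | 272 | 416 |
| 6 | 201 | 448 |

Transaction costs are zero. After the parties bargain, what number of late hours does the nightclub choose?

Bargaining reaches the level where marginal profit last exceeds marginal disturbance cost.
That holds through level 4 (341 ≥ 329) but not at 5 (272 < 416).

4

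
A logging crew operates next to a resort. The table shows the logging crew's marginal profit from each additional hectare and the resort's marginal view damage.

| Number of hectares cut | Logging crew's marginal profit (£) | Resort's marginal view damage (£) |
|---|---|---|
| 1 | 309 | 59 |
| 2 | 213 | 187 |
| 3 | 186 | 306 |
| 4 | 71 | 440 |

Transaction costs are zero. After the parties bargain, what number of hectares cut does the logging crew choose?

2

Bargaining reaches the level where marginal profit last exceeds marginal view damage.
That holds through level 2 (213 ≥ 187) but not at 3 (186 < 306).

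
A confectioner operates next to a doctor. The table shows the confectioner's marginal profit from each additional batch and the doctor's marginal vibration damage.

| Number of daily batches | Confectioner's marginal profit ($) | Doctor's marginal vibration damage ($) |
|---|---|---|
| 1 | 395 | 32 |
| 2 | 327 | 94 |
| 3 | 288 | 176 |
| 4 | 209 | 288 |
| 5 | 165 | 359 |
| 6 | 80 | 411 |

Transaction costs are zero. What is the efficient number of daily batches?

Bargaining reaches the level where marginal profit last exceeds marginal vibration damage.
That holds through level 3 (288 ≥ 176) but not at 4 (209 < 288).

3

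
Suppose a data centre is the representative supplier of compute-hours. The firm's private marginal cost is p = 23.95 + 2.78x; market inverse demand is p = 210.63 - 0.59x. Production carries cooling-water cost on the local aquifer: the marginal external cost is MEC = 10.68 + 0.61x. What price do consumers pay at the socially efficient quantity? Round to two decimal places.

Social marginal cost = private MC + MEC = 34.63 + 3.39x.
Set SMC = demand: 34.63 + 3.39x = 210.63 - 0.59x → x* = 44.2211.
Consumer price on the demand curve at x*: 210.63 − 0.59×44.2211 = 184.5396.

P = 184.54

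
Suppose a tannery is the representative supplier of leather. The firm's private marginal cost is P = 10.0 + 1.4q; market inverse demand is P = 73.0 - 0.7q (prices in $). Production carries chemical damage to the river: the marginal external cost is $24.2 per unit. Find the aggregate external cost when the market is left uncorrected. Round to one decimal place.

$726.0

Market equilibrium (private): 10.0 + 1.4q = 73.0 - 0.7q → q_m = 30.0000.
Total external cost = MEC × q_m = 24.2 × 30.0000 = 726.0000.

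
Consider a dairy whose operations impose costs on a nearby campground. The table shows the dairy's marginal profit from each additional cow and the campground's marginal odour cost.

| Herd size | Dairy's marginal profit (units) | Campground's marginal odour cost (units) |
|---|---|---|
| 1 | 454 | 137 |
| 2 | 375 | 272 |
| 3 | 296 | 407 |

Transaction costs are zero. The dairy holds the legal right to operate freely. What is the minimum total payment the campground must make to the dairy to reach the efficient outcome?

Left alone the dairy would choose level 3 (marginal profit stays positive).
Efficient level: k* = 2 (marginal profit ≥ marginal odour cost through 2).
The campground must at least cover the dairy's forgone profit from cutting 3→2: 296 = 296.

296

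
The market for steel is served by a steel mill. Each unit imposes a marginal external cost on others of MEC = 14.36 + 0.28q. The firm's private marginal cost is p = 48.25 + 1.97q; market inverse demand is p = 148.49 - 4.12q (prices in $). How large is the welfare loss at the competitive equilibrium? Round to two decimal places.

Market equilibrium (private): 48.25 + 1.97q = 148.49 - 4.12q → q_m = 16.4598.
Social marginal cost = private MC + MEC = 62.61 + 2.25q.
Set SMC = demand: 62.61 + 2.25q = 148.49 - 4.12q → q* = 13.4819.
Height of the DWL triangle at q_m is SMC(q_m) − demand(q_m) = MEC(q_m) = 18.9687.
DWL = ½ × 2.9779 × 18.9687 = 28.2434.

DWL = $28.24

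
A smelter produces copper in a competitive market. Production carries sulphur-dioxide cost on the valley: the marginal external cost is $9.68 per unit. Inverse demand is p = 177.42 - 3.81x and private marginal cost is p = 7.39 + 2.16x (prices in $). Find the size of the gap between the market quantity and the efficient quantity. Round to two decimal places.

1.62 units

Market equilibrium (private): 7.39 + 2.16x = 177.42 - 3.81x → x_m = 28.4807.
Social marginal cost = private MC + MEC = 17.07 + 2.16x.
Set SMC = demand: 17.07 + 2.16x = 177.42 - 3.81x → x* = 26.8593.
Gap = |28.4807 − 26.8593| = 1.6214.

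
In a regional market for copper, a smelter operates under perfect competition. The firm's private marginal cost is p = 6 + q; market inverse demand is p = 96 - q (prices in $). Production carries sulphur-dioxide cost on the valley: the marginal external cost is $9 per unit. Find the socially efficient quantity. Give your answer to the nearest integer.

q* = 41

Social marginal cost = private MC + MEC = 15 + q.
Set SMC = demand: 15 + q = 96 - q → q* = 40.5000.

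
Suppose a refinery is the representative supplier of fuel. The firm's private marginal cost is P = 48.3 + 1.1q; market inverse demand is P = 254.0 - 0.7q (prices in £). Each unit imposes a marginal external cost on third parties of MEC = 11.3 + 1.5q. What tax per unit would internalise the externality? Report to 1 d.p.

tax = £99.7 per unit

Social marginal cost = private MC + MEC = 59.6 + 2.6q.
Set SMC = demand: 59.6 + 2.6q = 254.0 - 0.7q → q* = 58.9091.
The Pigouvian tax equals MEC at q*: 11.3 + 1.5×58.9091 = 99.6637.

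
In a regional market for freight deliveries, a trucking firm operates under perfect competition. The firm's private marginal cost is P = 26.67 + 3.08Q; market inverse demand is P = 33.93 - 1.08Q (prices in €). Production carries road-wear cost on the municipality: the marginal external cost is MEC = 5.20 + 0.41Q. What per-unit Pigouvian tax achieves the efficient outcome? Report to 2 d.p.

tax = €5.38 per unit

Social marginal cost = private MC + MEC = 31.87 + 3.49Q.
Set SMC = demand: 31.87 + 3.49Q = 33.93 - 1.08Q → Q* = 0.4508.
The Pigouvian tax equals MEC at Q*: 5.20 + 0.41×0.4508 = 5.3848.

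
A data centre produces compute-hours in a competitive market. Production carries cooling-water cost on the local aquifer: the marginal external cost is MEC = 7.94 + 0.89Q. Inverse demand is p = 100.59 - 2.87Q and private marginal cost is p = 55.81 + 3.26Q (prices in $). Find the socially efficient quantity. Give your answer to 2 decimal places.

Q* = 5.25

Social marginal cost = private MC + MEC = 63.75 + 4.15Q.
Set SMC = demand: 63.75 + 4.15Q = 100.59 - 2.87Q → Q* = 5.2479.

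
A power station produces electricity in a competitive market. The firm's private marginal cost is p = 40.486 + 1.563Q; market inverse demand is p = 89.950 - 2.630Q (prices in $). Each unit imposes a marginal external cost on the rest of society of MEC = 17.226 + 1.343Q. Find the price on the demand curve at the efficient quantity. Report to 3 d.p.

P = $74.635

Social marginal cost = private MC + MEC = 57.712 + 2.906Q.
Set SMC = demand: 57.712 + 2.906Q = 89.950 - 2.630Q → Q* = 5.8233.
Consumer price on the demand curve at Q*: 89.950 − 2.630×5.8233 = 74.6347.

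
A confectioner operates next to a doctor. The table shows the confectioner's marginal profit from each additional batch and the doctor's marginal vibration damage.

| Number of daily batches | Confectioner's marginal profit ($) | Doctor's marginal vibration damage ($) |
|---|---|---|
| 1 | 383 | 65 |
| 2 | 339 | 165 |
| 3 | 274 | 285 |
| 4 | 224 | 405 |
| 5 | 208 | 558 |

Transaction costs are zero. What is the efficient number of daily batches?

Bargaining reaches the level where marginal profit last exceeds marginal vibration damage.
That holds through level 2 (339 ≥ 165) but not at 3 (274 < 285).

2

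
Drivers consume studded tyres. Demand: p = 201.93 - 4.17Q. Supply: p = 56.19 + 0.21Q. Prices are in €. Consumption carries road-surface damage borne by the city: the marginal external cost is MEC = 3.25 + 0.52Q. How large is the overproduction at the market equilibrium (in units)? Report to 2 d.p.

4.19 units

Market equilibrium (private): 56.19 + 0.21Q = 201.93 - 4.17Q → Q_m = 33.2740.
Social marginal benefit = demand − MEC = 198.68 - 4.69Q.
Set SMB = MC: 198.68 - 4.69Q = 56.19 + 0.21Q → Q* = 29.0796.
Gap = |33.2740 − 29.0796| = 4.1944.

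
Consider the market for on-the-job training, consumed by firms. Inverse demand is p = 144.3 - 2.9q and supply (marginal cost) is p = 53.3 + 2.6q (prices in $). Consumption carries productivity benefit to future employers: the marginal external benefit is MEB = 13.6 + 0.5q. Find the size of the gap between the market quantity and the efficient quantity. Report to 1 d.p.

4.4 units

Market equilibrium (private): 53.3 + 2.6q = 144.3 - 2.9q → q_m = 16.5455.
Social marginal benefit = demand + MEB = 157.9 - 2.4q.
Set SMB = MC: 157.9 - 2.4q = 53.3 + 2.6q → q* = 20.9200.
Gap = |16.5455 − 20.9200| = 4.3745.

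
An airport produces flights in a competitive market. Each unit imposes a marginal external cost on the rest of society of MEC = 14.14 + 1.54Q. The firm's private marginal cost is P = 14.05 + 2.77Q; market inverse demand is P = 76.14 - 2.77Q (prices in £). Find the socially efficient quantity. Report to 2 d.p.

Social marginal cost = private MC + MEC = 28.19 + 4.31Q.
Set SMC = demand: 28.19 + 4.31Q = 76.14 - 2.77Q → Q* = 6.7726.

Q* = 6.77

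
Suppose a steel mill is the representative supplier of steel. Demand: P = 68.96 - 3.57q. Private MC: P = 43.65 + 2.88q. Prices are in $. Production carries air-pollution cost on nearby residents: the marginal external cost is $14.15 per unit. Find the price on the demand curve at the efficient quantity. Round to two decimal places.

Social marginal cost = private MC + MEC = 57.80 + 2.88q.
Set SMC = demand: 57.80 + 2.88q = 68.96 - 3.57q → q* = 1.7302.
Consumer price on the demand curve at q*: 68.96 − 3.57×1.7302 = 62.7832.

P = $62.78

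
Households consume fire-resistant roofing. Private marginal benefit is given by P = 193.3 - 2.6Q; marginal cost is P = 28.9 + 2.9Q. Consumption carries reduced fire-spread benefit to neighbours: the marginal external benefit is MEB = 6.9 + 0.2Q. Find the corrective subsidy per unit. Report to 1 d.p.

subsidy = 13.4 per unit

Social marginal benefit = demand + MEB = 200.2 - 2.4Q.
Set SMB = MC: 200.2 - 2.4Q = 28.9 + 2.9Q → Q* = 32.3208.
The Pigouvian subsidy equals MEB at Q*: 6.9 + 0.2×32.3208 = 13.3642.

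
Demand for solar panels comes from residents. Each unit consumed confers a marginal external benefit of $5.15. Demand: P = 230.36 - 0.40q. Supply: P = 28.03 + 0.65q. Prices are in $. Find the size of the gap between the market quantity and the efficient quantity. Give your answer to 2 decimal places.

Market equilibrium (private): 28.03 + 0.65q = 230.36 - 0.40q → q_m = 192.6952.
Social marginal benefit = demand + MEB = 235.51 - 0.40q.
Set SMB = MC: 235.51 - 0.40q = 28.03 + 0.65q → q* = 197.6000.
Gap = |192.6952 − 197.6000| = 4.9048.

4.90 units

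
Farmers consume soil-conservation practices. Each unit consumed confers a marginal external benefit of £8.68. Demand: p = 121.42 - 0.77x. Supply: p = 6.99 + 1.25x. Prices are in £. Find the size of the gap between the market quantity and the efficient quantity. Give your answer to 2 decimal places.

4.30 units

Market equilibrium (private): 6.99 + 1.25x = 121.42 - 0.77x → x_m = 56.6485.
Social marginal benefit = demand + MEB = 130.10 - 0.77x.
Set SMB = MC: 130.10 - 0.77x = 6.99 + 1.25x → x* = 60.9455.
Gap = |56.6485 − 60.9455| = 4.2970.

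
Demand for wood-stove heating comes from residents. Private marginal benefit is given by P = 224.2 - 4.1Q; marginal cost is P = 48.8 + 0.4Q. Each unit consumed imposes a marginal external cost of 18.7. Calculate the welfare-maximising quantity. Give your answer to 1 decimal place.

Social marginal benefit = demand − MEC = 205.5 - 4.1Q.
Set SMB = MC: 205.5 - 4.1Q = 48.8 + 0.4Q → Q* = 34.8222.

Q* = 34.8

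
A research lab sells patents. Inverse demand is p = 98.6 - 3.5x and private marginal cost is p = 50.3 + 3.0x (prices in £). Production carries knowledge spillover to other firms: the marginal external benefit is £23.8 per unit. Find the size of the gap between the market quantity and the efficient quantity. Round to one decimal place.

Market equilibrium (private): 50.3 + 3.0x = 98.6 - 3.5x → x_m = 7.4308.
Social marginal cost = private MC − MEB = 26.5 + 3.0x.
Set SMC = demand: 26.5 + 3.0x = 98.6 - 3.5x → x* = 11.0923.
Gap = |7.4308 − 11.0923| = 3.6615.

3.7 units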